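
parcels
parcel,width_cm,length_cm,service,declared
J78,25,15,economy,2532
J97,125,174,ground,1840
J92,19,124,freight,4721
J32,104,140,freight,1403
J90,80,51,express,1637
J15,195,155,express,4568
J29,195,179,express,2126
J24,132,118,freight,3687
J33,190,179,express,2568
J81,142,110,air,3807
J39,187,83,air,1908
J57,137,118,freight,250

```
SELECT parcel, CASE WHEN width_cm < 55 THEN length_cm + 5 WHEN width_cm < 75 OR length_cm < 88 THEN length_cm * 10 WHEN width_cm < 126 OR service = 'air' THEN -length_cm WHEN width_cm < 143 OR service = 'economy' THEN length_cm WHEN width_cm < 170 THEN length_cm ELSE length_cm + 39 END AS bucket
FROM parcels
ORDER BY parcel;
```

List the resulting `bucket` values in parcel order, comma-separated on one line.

parcel=J15: ELSE → 194
parcel=J24: width_cm < 143 OR service = 'economy' → 118
parcel=J29: ELSE → 218
parcel=J32: width_cm < 126 OR service = 'air' → -140
parcel=J33: ELSE → 218
parcel=J39: width_cm < 75 OR length_cm < 88 → 830
parcel=J57: width_cm < 143 OR service = 'economy' → 118
parcel=J78: width_cm < 55 → 20
parcel=J81: width_cm < 126 OR service = 'air' → -110
parcel=J90: width_cm < 75 OR length_cm < 88 → 510
parcel=J92: width_cm < 55 → 129
parcel=J97: width_cm < 126 OR service = 'air' → -174

194, 118, 218, -140, 218, 830, 118, 20, -110, 510, 129, -174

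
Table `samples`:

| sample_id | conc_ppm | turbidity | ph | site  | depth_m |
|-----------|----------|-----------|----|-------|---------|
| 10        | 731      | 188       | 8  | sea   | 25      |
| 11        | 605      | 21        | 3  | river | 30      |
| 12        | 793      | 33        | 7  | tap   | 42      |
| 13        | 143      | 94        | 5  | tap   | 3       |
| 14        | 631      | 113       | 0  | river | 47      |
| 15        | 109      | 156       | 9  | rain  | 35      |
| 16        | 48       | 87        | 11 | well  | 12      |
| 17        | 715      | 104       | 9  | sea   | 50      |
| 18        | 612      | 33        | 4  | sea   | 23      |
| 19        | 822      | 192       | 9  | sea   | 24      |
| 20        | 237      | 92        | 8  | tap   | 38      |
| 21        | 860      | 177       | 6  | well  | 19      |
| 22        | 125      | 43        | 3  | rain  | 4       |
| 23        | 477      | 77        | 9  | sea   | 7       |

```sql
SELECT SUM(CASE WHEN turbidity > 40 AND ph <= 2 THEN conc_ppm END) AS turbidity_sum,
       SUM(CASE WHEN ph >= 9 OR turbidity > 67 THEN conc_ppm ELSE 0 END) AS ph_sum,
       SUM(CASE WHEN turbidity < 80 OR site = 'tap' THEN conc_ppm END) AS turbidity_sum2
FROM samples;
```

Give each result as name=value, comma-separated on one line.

[turbidity_sum: turbidity > 40 AND ph <= 2]
sample_id=10: ✗
sample_id=11: ✗
sample_id=12: ✗
sample_id=13: ✗
sample_id=14: ✓ → 631
sample_id=15: ✗
sample_id=16: ✗
sample_id=17: ✗
sample_id=18: ✗
sample_id=19: ✗
sample_id=20: ✗
sample_id=21: ✗
sample_id=22: ✗
sample_id=23: ✗
turbidity_sum = 631
—
[ph_sum: ph >= 9 OR turbidity > 67]
sample_id=10: ✓ → 731
sample_id=11: ✗
sample_id=12: ✗
sample_id=13: ✓ → 143
sample_id=14: ✓ → 631
sample_id=15: ✓ → 109
sample_id=16: ✓ → 48
sample_id=17: ✓ → 715
sample_id=18: ✗
sample_id=19: ✓ → 822
sample_id=20: ✓ → 237
sample_id=21: ✓ → 860
sample_id=22: ✗
sample_id=23: ✓ → 477
ph_sum = 731 + 143 + 631 + 109 + 48 + 715 + 822 + 237 + 860 + 477 = 4773
—
[turbidity_sum2: turbidity < 80 OR site = 'tap']
sample_id=10: ✗
sample_id=11: ✓ → 605
sample_id=12: ✓ → 793
sample_id=13: ✓ → 143
sample_id=14: ✗
sample_id=15: ✗
sample_id=16: ✗
sample_id=17: ✗
sample_id=18: ✓ → 612
sample_id=19: ✗
sample_id=20: ✓ → 237
sample_id=21: ✗
sample_id=22: ✓ → 125
sample_id=23: ✓ → 477
turbidity_sum2 = 605 + 793 + 143 + 612 + 237 + 125 + 477 = 2992

turbidity_sum=631, ph_sum=4773, turbidity_sum2=2992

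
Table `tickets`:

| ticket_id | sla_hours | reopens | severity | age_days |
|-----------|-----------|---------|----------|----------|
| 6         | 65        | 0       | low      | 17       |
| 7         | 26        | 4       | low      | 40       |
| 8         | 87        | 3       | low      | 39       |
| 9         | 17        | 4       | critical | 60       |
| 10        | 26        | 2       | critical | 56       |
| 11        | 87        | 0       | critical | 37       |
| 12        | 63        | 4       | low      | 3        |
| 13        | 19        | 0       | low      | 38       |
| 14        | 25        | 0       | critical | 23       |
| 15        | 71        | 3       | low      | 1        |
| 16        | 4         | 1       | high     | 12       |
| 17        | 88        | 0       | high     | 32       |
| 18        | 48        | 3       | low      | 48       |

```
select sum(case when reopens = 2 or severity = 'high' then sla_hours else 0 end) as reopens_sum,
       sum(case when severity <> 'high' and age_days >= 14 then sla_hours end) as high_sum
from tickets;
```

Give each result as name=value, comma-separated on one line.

[reopens_sum: reopens = 2 or severity = 'high']
ticket_id=6: ✗
ticket_id=7: ✗
ticket_id=8: ✗
ticket_id=9: ✗
ticket_id=10: ✓ → 26
ticket_id=11: ✗
ticket_id=12: ✗
ticket_id=13: ✗
ticket_id=14: ✗
ticket_id=15: ✗
ticket_id=16: ✓ → 4
ticket_id=17: ✓ → 88
ticket_id=18: ✗
reopens_sum = 26 + 4 + 88 = 118
—
[high_sum: severity <> 'high' and age_days >= 14]
ticket_id=6: ✓ → 65
ticket_id=7: ✓ → 26
ticket_id=8: ✓ → 87
ticket_id=9: ✓ → 17
ticket_id=10: ✓ → 26
ticket_id=11: ✓ → 87
ticket_id=12: ✗
ticket_id=13: ✓ → 19
ticket_id=14: ✓ → 25
ticket_id=15: ✗
ticket_id=16: ✗
ticket_id=17: ✗
ticket_id=18: ✓ → 48
high_sum = 65 + 26 + 87 + 17 + 26 + 87 + 19 + 25 + 48 = 400

reopens_sum=118, high_sum=400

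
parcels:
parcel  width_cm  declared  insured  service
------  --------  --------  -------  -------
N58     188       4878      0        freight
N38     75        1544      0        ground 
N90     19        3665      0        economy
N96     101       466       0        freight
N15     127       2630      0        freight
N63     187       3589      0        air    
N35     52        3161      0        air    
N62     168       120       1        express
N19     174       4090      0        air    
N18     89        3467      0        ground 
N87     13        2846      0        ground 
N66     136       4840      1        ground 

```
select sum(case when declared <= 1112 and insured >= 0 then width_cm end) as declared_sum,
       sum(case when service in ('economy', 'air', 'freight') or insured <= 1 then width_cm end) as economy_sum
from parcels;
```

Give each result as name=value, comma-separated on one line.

declared_sum=269, economy_sum=1329

[declared_sum: declared <= 1112 and insured >= 0]
parcel=N58: ✗
parcel=N38: ✗
parcel=N90: ✗
parcel=N96: ✓ → 101
parcel=N15: ✗
parcel=N63: ✗
parcel=N35: ✗
parcel=N62: ✓ → 168
parcel=N19: ✗
parcel=N18: ✗
parcel=N87: ✗
parcel=N66: ✗
declared_sum = 101 + 168 = 269
—
[economy_sum: service in ('economy', 'air', 'freight') or insured <= 1]
parcel=N58: ✓ → 188
parcel=N38: ✓ → 75
parcel=N90: ✓ → 19
parcel=N96: ✓ → 101
parcel=N15: ✓ → 127
parcel=N63: ✓ → 187
parcel=N35: ✓ → 52
parcel=N62: ✓ → 168
parcel=N19: ✓ → 174
parcel=N18: ✓ → 89
parcel=N87: ✓ → 13
parcel=N66: ✓ → 136
economy_sum = 188 + 75 + 19 + 101 + 127 + 187 + 52 + 168 + 174 + 89 + 13 + 136 = 1329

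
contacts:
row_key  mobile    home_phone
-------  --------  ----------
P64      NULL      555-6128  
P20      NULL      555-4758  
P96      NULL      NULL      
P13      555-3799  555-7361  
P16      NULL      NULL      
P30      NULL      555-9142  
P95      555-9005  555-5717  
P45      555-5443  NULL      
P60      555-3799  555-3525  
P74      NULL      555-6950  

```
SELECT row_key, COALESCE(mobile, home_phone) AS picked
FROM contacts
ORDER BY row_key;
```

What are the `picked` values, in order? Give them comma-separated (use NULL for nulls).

row_key=P13: mobile=555-3799 → 555-3799
row_key=P16: mobile=NULL, home_phone=NULL (all NULL) → NULL
row_key=P20: mobile=NULL, home_phone=555-4758 → 555-4758
row_key=P30: mobile=NULL, home_phone=555-9142 → 555-9142
row_key=P45: mobile=555-5443 → 555-5443
row_key=P60: mobile=555-3799 → 555-3799
row_key=P64: mobile=NULL, home_phone=555-6128 → 555-6128
row_key=P74: mobile=NULL, home_phone=555-6950 → 555-6950
row_key=P95: mobile=555-9005 → 555-9005
row_key=P96: mobile=NULL, home_phone=NULL (all NULL) → NULL

555-3799, NULL, 555-4758, 555-9142, 555-5443, 555-3799, 555-6128, 555-6950, 555-9005, NULL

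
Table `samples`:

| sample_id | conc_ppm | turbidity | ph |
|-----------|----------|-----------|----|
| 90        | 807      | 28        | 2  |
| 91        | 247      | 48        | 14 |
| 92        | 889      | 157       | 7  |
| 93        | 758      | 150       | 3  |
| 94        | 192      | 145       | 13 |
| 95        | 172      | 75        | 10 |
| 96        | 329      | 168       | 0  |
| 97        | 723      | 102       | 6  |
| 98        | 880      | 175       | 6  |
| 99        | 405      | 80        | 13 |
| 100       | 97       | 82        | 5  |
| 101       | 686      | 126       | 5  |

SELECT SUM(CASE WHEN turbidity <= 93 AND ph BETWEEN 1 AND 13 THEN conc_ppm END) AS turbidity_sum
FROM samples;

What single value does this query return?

1481

sample_id=90: ✓ → 807
sample_id=91: ✗
sample_id=92: ✗
sample_id=93: ✗
sample_id=94: ✗
sample_id=95: ✓ → 172
sample_id=96: ✗
sample_id=97: ✗
sample_id=98: ✗
sample_id=99: ✓ → 405
sample_id=100: ✓ → 97
sample_id=101: ✗
turbidity_sum = 807 + 172 + 405 + 97 = 1481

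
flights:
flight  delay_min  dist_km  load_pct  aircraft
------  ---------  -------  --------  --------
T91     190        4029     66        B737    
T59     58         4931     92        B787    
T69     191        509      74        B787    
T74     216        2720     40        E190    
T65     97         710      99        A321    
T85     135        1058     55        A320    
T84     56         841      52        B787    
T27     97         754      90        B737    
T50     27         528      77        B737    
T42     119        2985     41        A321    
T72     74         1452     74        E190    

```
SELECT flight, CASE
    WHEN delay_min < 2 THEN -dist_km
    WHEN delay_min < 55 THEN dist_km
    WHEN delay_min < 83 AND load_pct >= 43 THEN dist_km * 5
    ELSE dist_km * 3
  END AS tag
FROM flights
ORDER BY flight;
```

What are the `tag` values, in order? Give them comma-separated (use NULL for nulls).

2262, 8955, 528, 24655, 2130, 1527, 7260, 8160, 4205, 3174, 12087

flight=T27: ELSE → 2262
flight=T42: ELSE → 8955
flight=T50: delay_min < 55 → 528
flight=T59: delay_min < 83 AND load_pct >= 43 → 24655
flight=T65: ELSE → 2130
flight=T69: ELSE → 1527
flight=T72: delay_min < 83 AND load_pct >= 43 → 7260
flight=T74: ELSE → 8160
flight=T84: delay_min < 83 AND load_pct >= 43 → 4205
flight=T85: ELSE → 3174
flight=T91: ELSE → 12087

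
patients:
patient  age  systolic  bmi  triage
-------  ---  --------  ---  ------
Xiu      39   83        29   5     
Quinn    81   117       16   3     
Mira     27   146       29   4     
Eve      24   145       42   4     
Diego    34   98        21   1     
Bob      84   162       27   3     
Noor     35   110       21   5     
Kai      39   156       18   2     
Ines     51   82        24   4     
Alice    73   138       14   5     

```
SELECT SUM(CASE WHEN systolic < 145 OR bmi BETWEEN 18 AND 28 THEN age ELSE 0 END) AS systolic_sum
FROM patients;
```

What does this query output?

436

patient=Xiu: ✓ → 39
patient=Quinn: ✓ → 81
patient=Mira: ✗
patient=Eve: ✗
patient=Diego: ✓ → 34
patient=Bob: ✓ → 84
patient=Noor: ✓ → 35
patient=Kai: ✓ → 39
patient=Ines: ✓ → 51
patient=Alice: ✓ → 73
systolic_sum = 39 + 81 + 34 + 84 + 35 + 39 + 51 + 73 = 436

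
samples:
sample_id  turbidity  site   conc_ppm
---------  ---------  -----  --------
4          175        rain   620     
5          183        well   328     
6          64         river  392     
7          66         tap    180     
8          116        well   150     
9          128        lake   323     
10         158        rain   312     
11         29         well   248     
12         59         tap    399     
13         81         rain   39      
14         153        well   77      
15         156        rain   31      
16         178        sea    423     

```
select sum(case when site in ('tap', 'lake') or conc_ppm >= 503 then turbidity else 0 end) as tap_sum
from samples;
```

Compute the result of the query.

428

sample_id=4: ✓ → 175
sample_id=5: ✗
sample_id=6: ✗
sample_id=7: ✓ → 66
sample_id=8: ✗
sample_id=9: ✓ → 128
sample_id=10: ✗
sample_id=11: ✗
sample_id=12: ✓ → 59
sample_id=13: ✗
sample_id=14: ✗
sample_id=15: ✗
sample_id=16: ✗
tap_sum = 175 + 66 + 128 + 59 = 428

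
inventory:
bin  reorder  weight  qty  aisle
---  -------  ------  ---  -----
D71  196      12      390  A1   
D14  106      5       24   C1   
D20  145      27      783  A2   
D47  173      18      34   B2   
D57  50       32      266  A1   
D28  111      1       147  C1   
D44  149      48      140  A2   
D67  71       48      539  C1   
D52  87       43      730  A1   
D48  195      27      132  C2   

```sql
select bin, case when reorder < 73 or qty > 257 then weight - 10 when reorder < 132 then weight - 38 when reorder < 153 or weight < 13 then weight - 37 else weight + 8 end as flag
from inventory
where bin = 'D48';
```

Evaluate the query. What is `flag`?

bin = D48: reorder=195, weight=27, qty=132, aisle=C2.
reorder < 73 or qty > 257 → false
reorder < 132 → false
reorder < 153 or weight < 13 → false
No prior WHEN matched → ELSE → 35

35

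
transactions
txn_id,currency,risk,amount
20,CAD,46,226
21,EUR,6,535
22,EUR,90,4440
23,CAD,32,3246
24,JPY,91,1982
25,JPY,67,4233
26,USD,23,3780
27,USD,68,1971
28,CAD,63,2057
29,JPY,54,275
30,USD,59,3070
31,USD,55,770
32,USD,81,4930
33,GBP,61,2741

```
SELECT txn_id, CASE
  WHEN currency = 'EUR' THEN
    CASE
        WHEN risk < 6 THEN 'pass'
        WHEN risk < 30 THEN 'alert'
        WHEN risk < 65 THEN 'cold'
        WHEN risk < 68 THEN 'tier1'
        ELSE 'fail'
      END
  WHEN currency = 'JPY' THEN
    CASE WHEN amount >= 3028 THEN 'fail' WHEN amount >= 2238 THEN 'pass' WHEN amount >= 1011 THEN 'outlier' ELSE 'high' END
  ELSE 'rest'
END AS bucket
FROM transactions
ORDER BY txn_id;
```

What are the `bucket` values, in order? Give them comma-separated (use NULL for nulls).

txn_id=20: currency='CAD' → outer ELSE → rest
txn_id=21: currency='EUR' → inner[risk < 30] → alert
txn_id=22: currency='EUR' → inner[ELSE] → fail
txn_id=23: currency='CAD' → outer ELSE → rest
txn_id=24: currency='JPY' → inner[amount >= 1011] → outlier
txn_id=25: currency='JPY' → inner[amount >= 3028] → fail
txn_id=26: currency='USD' → outer ELSE → rest
txn_id=27: currency='USD' → outer ELSE → rest
txn_id=28: currency='CAD' → outer ELSE → rest
txn_id=29: currency='JPY' → inner[ELSE] → high
txn_id=30: currency='USD' → outer ELSE → rest
txn_id=31: currency='USD' → outer ELSE → rest
txn_id=32: currency='USD' → outer ELSE → rest
txn_id=33: currency='GBP' → outer ELSE → rest

rest, alert, fail, rest, outlier, fail, rest, rest, rest, high, rest, rest, rest, rest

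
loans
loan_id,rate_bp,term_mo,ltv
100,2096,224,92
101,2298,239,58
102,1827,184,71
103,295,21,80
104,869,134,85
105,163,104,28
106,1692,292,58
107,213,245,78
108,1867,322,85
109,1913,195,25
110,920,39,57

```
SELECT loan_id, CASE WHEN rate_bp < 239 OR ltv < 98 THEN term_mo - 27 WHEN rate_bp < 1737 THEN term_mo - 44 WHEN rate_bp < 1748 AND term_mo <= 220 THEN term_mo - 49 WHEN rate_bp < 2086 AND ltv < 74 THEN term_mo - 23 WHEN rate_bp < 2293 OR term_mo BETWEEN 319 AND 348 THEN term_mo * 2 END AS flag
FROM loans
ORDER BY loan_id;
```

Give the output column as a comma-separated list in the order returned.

197, 212, 157, -6, 107, 77, 265, 218, 295, 168, 12

loan_id=100: rate_bp < 239 OR ltv < 98 → 197
loan_id=101: rate_bp < 239 OR ltv < 98 → 212
loan_id=102: rate_bp < 239 OR ltv < 98 → 157
loan_id=103: rate_bp < 239 OR ltv < 98 → -6
loan_id=104: rate_bp < 239 OR ltv < 98 → 107
loan_id=105: rate_bp < 239 OR ltv < 98 → 77
loan_id=106: rate_bp < 239 OR ltv < 98 → 265
loan_id=107: rate_bp < 239 OR ltv < 98 → 218
loan_id=108: rate_bp < 239 OR ltv < 98 → 295
loan_id=109: rate_bp < 239 OR ltv < 98 → 168
loan_id=110: rate_bp < 239 OR ltv < 98 → 12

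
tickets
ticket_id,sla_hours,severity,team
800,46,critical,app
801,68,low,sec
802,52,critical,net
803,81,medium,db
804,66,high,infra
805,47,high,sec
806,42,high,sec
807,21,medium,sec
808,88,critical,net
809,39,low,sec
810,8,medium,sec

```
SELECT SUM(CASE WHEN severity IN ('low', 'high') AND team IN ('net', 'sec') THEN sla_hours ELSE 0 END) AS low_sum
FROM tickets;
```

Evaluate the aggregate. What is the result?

ticket_id=800: ✗
ticket_id=801: ✓ → 68
ticket_id=802: ✗
ticket_id=803: ✗
ticket_id=804: ✗
ticket_id=805: ✓ → 47
ticket_id=806: ✓ → 42
ticket_id=807: ✗
ticket_id=808: ✗
ticket_id=809: ✓ → 39
ticket_id=810: ✗
low_sum = 68 + 47 + 42 + 39 = 196

196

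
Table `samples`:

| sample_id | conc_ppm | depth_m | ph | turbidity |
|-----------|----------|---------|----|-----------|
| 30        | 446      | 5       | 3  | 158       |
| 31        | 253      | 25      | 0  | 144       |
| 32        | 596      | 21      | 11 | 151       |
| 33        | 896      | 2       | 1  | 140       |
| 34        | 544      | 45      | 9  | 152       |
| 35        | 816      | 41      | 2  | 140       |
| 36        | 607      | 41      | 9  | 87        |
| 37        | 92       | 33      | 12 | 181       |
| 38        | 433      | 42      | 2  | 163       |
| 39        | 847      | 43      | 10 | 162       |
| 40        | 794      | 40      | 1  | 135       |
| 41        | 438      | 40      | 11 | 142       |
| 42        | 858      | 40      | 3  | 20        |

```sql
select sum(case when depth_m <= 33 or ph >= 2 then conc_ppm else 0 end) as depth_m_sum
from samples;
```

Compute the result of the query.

sample_id=30: ✓ → 446
sample_id=31: ✓ → 253
sample_id=32: ✓ → 596
sample_id=33: ✓ → 896
sample_id=34: ✓ → 544
sample_id=35: ✓ → 816
sample_id=36: ✓ → 607
sample_id=37: ✓ → 92
sample_id=38: ✓ → 433
sample_id=39: ✓ → 847
sample_id=40: ✗
sample_id=41: ✓ → 438
sample_id=42: ✓ → 858
depth_m_sum = 446 + 253 + 596 + 896 + 544 + 816 + 607 + 92 + 433 + 847 + 438 + 858 = 6826

6826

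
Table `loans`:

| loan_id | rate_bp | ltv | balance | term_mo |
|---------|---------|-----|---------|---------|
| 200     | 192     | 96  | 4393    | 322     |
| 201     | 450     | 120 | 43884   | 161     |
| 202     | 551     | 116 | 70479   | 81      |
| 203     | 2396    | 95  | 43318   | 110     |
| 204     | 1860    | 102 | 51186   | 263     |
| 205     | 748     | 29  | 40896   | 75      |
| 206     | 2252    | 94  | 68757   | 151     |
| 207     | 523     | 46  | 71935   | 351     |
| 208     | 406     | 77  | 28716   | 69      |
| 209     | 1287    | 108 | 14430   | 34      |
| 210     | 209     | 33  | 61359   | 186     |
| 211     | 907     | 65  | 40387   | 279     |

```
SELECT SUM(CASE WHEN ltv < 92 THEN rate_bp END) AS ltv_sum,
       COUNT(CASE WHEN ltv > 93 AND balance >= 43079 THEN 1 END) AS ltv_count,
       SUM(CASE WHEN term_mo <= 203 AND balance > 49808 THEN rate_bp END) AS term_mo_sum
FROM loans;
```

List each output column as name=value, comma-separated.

ltv_sum=2793, ltv_count=5, term_mo_sum=3012

[ltv_sum: ltv < 92]
loan_id=200: ✗
loan_id=201: ✗
loan_id=202: ✗
loan_id=203: ✗
loan_id=204: ✗
loan_id=205: ✓ → 748
loan_id=206: ✗
loan_id=207: ✓ → 523
loan_id=208: ✓ → 406
loan_id=209: ✗
loan_id=210: ✓ → 209
loan_id=211: ✓ → 907
ltv_sum = 748 + 523 + 406 + 209 + 907 = 2793
—
[ltv_count: ltv > 93 AND balance >= 43079]
loan_id=200: ✗
loan_id=201: ✓ → 1
loan_id=202: ✓ → 1
loan_id=203: ✓ → 1
loan_id=204: ✓ → 1
loan_id=205: ✗
loan_id=206: ✓ → 1
loan_id=207: ✗
loan_id=208: ✗
loan_id=209: ✗
loan_id=210: ✗
loan_id=211: ✗
ltv_count = COUNT(1, 1, 1, 1, 1) = 5
—
[term_mo_sum: term_mo <= 203 AND balance > 49808]
loan_id=200: ✗
loan_id=201: ✗
loan_id=202: ✓ → 551
loan_id=203: ✗
loan_id=204: ✗
loan_id=205: ✗
loan_id=206: ✓ → 2252
loan_id=207: ✗
loan_id=208: ✗
loan_id=209: ✗
loan_id=210: ✓ → 209
loan_id=211: ✗
term_mo_sum = 551 + 2252 + 209 = 3012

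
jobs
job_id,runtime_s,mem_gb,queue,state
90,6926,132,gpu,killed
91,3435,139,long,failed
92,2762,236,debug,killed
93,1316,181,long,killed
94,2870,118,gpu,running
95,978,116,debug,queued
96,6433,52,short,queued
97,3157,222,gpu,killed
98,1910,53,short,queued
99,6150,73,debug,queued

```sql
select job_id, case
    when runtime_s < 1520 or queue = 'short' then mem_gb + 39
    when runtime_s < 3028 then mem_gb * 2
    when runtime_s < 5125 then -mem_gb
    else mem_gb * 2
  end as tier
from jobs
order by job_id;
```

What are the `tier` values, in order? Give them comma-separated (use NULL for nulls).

264, -139, 472, 220, 236, 155, 91, -222, 92, 146

job_id=90: ELSE → 264
job_id=91: runtime_s < 5125 → -139
job_id=92: runtime_s < 3028 → 472
job_id=93: runtime_s < 1520 or queue = 'short' → 220
job_id=94: runtime_s < 3028 → 236
job_id=95: runtime_s < 1520 or queue = 'short' → 155
job_id=96: runtime_s < 1520 or queue = 'short' → 91
job_id=97: runtime_s < 5125 → -222
job_id=98: runtime_s < 1520 or queue = 'short' → 92
job_id=99: ELSE → 146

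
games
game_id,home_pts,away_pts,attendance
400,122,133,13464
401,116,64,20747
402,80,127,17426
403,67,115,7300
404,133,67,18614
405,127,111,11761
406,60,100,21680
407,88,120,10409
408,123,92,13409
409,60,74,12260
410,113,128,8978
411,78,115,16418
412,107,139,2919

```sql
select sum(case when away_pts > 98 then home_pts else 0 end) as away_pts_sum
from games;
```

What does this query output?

842

game_id=400: ✓ → 122
game_id=401: ✗
game_id=402: ✓ → 80
game_id=403: ✓ → 67
game_id=404: ✗
game_id=405: ✓ → 127
game_id=406: ✓ → 60
game_id=407: ✓ → 88
game_id=408: ✗
game_id=409: ✗
game_id=410: ✓ → 113
game_id=411: ✓ → 78
game_id=412: ✓ → 107
away_pts_sum = 122 + 80 + 67 + 127 + 60 + 88 + 113 + 78 + 107 = 842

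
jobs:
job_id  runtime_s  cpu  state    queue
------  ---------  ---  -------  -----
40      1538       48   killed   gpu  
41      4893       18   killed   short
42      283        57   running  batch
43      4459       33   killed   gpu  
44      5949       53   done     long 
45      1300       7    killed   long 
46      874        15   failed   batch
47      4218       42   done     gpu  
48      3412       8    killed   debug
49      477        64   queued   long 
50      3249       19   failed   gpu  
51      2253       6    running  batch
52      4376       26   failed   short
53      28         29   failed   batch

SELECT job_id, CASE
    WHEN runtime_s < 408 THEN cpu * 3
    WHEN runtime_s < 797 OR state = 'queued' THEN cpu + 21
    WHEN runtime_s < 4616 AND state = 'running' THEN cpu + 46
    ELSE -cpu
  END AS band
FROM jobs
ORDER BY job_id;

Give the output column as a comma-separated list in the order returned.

-48, -18, 171, -33, -53, -7, -15, -42, -8, 85, -19, 52, -26, 87

job_id=40: ELSE → -48
job_id=41: ELSE → -18
job_id=42: runtime_s < 408 → 171
job_id=43: ELSE → -33
job_id=44: ELSE → -53
job_id=45: ELSE → -7
job_id=46: ELSE → -15
job_id=47: ELSE → -42
job_id=48: ELSE → -8
job_id=49: runtime_s < 797 OR state = 'queued' → 85
job_id=50: ELSE → -19
job_id=51: runtime_s < 4616 AND state = 'running' → 52
job_id=52: ELSE → -26
job_id=53: runtime_s < 408 → 87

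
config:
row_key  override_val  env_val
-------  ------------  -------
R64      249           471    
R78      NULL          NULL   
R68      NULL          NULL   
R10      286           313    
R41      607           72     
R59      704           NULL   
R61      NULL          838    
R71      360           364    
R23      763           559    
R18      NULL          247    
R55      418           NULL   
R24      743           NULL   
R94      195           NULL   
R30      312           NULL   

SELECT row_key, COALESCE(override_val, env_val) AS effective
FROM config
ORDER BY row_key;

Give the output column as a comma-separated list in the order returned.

286, 247, 763, 743, 312, 607, 418, 704, 838, 249, NULL, 360, NULL, 195

row_key=R10: override_val=286 → 286
row_key=R18: override_val=NULL, env_val=247 → 247
row_key=R23: override_val=763 → 763
row_key=R24: override_val=743 → 743
row_key=R30: override_val=312 → 312
row_key=R41: override_val=607 → 607
row_key=R55: override_val=418 → 418
row_key=R59: override_val=704 → 704
row_key=R61: override_val=NULL, env_val=838 → 838
row_key=R64: override_val=249 → 249
row_key=R68: override_val=NULL, env_val=NULL (all NULL) → NULL
row_key=R71: override_val=360 → 360
row_key=R78: override_val=NULL, env_val=NULL (all NULL) → NULL
row_key=R94: override_val=195 → 195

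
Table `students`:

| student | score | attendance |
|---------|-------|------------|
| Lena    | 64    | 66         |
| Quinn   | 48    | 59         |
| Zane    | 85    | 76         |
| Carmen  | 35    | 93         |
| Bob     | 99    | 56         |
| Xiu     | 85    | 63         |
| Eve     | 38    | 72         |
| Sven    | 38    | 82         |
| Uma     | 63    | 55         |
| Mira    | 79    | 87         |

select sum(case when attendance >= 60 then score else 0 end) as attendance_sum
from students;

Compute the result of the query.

student=Lena: ✓ → 64
student=Quinn: ✗
student=Zane: ✓ → 85
student=Carmen: ✓ → 35
student=Bob: ✗
student=Xiu: ✓ → 85
student=Eve: ✓ → 38
student=Sven: ✓ → 38
student=Uma: ✗
student=Mira: ✓ → 79
attendance_sum = 64 + 85 + 35 + 85 + 38 + 38 + 79 = 424

424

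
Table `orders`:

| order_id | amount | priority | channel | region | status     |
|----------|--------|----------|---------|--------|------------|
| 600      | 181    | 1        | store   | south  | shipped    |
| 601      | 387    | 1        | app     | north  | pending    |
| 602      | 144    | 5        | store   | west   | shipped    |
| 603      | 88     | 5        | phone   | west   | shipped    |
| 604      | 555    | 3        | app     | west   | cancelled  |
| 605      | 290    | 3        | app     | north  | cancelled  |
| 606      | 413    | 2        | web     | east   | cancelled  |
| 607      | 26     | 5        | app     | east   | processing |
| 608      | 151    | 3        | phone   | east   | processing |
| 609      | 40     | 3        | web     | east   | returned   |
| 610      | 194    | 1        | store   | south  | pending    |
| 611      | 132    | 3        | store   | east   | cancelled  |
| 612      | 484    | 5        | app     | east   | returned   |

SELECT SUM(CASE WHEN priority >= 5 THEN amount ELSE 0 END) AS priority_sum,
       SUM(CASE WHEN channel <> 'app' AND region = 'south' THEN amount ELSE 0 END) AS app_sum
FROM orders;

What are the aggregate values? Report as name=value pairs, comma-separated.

[priority_sum: priority >= 5]
order_id=600: ✗
order_id=601: ✗
order_id=602: ✓ → 144
order_id=603: ✓ → 88
order_id=604: ✗
order_id=605: ✗
order_id=606: ✗
order_id=607: ✓ → 26
order_id=608: ✗
order_id=609: ✗
order_id=610: ✗
order_id=611: ✗
order_id=612: ✓ → 484
priority_sum = 144 + 88 + 26 + 484 = 742
—
[app_sum: channel <> 'app' AND region = 'south']
order_id=600: ✓ → 181
order_id=601: ✗
order_id=602: ✗
order_id=603: ✗
order_id=604: ✗
order_id=605: ✗
order_id=606: ✗
order_id=607: ✗
order_id=608: ✗
order_id=609: ✗
order_id=610: ✓ → 194
order_id=611: ✗
order_id=612: ✗
app_sum = 181 + 194 = 375

priority_sum=742, app_sum=375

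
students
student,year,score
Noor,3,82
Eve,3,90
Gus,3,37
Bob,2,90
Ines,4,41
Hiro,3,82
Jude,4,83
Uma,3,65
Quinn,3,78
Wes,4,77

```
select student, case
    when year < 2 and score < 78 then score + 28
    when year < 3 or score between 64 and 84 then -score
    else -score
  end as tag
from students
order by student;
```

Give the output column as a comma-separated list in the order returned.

student=Bob: year < 3 or score between 64 and 84 → -90
student=Eve: ELSE → -90
student=Gus: ELSE → -37
student=Hiro: year < 3 or score between 64 and 84 → -82
student=Ines: ELSE → -41
student=Jude: year < 3 or score between 64 and 84 → -83
student=Noor: year < 3 or score between 64 and 84 → -82
student=Quinn: year < 3 or score between 64 and 84 → -78
student=Uma: year < 3 or score between 64 and 84 → -65
student=Wes: year < 3 or score between 64 and 84 → -77

-90, -90, -37, -82, -41, -83, -82, -78, -65, -77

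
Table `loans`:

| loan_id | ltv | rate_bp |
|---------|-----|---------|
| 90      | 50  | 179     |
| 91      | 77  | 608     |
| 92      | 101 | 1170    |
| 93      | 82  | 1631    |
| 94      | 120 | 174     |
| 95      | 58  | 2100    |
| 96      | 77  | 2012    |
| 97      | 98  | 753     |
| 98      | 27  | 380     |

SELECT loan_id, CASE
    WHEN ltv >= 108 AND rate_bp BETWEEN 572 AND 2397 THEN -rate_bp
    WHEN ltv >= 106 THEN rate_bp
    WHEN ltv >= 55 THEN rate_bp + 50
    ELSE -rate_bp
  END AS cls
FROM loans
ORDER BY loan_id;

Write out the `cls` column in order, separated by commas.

loan_id=90: ELSE → -179
loan_id=91: ltv >= 55 → 658
loan_id=92: ltv >= 55 → 1220
loan_id=93: ltv >= 55 → 1681
loan_id=94: ltv >= 106 → 174
loan_id=95: ltv >= 55 → 2150
loan_id=96: ltv >= 55 → 2062
loan_id=97: ltv >= 55 → 803
loan_id=98: ELSE → -380

-179, 658, 1220, 1681, 174, 2150, 2062, 803, -380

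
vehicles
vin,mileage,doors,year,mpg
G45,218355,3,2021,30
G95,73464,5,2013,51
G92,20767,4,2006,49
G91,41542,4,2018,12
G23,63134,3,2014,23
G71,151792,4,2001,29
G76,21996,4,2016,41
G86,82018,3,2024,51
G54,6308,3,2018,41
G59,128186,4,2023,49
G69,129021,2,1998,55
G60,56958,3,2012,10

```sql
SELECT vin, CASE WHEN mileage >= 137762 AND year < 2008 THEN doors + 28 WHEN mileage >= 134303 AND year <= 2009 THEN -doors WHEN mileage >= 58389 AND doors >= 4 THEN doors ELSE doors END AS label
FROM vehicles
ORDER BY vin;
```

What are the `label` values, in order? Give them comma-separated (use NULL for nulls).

3, 3, 3, 4, 3, 2, 32, 4, 3, 4, 4, 5

vin=G23: ELSE → 3
vin=G45: ELSE → 3
vin=G54: ELSE → 3
vin=G59: mileage >= 58389 AND doors >= 4 → 4
vin=G60: ELSE → 3
vin=G69: ELSE → 2
vin=G71: mileage >= 137762 AND year < 2008 → 32
vin=G76: ELSE → 4
vin=G86: ELSE → 3
vin=G91: ELSE → 4
vin=G92: ELSE → 4
vin=G95: mileage >= 58389 AND doors >= 4 → 5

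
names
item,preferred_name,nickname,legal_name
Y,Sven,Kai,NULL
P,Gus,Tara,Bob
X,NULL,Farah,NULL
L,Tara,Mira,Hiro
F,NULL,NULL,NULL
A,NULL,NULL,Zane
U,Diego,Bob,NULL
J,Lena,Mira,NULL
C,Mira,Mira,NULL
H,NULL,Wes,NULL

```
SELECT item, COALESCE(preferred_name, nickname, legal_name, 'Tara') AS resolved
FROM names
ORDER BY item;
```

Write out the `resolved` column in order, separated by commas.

Zane, Mira, Tara, Wes, Lena, Tara, Gus, Diego, Farah, Sven

item=A: preferred_name=NULL, nickname=NULL, legal_name=Zane → Zane
item=C: preferred_name=Mira → Mira
item=F: preferred_name=NULL, nickname=NULL, legal_name=NULL, → literal Tara → Tara
item=H: preferred_name=NULL, nickname=Wes → Wes
item=J: preferred_name=Lena → Lena
item=L: preferred_name=Tara → Tara
item=P: preferred_name=Gus → Gus
item=U: preferred_name=Diego → Diego
item=X: preferred_name=NULL, nickname=Farah → Farah
item=Y: preferred_name=Sven → Sven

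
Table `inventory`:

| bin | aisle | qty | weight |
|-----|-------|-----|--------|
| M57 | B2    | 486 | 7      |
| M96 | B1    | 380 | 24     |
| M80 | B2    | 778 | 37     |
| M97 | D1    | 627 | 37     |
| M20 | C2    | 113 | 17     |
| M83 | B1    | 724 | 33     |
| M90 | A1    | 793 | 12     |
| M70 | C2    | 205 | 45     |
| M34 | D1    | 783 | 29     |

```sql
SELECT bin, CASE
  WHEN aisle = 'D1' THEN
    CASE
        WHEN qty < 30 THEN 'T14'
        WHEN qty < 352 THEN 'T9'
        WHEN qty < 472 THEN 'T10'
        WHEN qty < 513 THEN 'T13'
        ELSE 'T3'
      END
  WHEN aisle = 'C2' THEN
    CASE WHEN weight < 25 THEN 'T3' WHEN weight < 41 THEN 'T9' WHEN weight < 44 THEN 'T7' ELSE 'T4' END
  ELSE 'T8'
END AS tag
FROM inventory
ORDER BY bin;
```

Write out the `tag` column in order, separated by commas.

bin=M20: aisle='C2' → inner[weight < 25] → T3
bin=M34: aisle='D1' → inner[ELSE] → T3
bin=M57: aisle='B2' → outer ELSE → T8
bin=M70: aisle='C2' → inner[ELSE] → T4
bin=M80: aisle='B2' → outer ELSE → T8
bin=M83: aisle='B1' → outer ELSE → T8
bin=M90: aisle='A1' → outer ELSE → T8
bin=M96: aisle='B1' → outer ELSE → T8
bin=M97: aisle='D1' → inner[ELSE] → T3

T3, T3, T8, T4, T8, T8, T8, T8, T3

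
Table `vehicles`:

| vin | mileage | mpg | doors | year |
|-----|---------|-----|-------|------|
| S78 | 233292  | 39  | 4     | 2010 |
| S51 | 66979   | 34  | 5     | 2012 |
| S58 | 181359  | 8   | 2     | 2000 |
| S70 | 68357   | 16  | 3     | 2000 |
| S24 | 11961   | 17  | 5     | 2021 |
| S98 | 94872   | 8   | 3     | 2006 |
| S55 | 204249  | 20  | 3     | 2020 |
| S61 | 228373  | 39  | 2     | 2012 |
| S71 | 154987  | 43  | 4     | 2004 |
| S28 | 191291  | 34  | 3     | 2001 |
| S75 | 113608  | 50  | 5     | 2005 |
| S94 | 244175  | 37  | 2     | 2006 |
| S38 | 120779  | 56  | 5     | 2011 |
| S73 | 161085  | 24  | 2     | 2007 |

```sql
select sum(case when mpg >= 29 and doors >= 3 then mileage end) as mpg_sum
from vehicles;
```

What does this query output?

880936

vin=S78: ✓ → 233292
vin=S51: ✓ → 66979
vin=S58: ✗
vin=S70: ✗
vin=S24: ✗
vin=S98: ✗
vin=S55: ✗
vin=S61: ✗
vin=S71: ✓ → 154987
vin=S28: ✓ → 191291
vin=S75: ✓ → 113608
vin=S94: ✗
vin=S38: ✓ → 120779
vin=S73: ✗
mpg_sum = 233292 + 66979 + 154987 + 191291 + 113608 + 120779 = 880936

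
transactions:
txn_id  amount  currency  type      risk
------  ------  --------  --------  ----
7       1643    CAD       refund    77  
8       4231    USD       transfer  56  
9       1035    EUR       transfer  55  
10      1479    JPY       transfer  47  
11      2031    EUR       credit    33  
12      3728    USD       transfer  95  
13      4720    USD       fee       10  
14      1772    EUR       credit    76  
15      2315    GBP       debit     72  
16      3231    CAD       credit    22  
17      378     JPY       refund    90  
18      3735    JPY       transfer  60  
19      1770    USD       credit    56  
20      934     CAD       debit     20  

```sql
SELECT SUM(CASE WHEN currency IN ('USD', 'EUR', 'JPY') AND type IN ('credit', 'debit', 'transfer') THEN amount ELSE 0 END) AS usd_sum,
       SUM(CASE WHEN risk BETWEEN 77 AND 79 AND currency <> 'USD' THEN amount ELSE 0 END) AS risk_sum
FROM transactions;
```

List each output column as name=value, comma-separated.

[usd_sum: currency IN ('USD', 'EUR', 'JPY') AND type IN ('credit', 'debit', 'transfer')]
txn_id=7: ✗
txn_id=8: ✓ → 4231
txn_id=9: ✓ → 1035
txn_id=10: ✓ → 1479
txn_id=11: ✓ → 2031
txn_id=12: ✓ → 3728
txn_id=13: ✗
txn_id=14: ✓ → 1772
txn_id=15: ✗
txn_id=16: ✗
txn_id=17: ✗
txn_id=18: ✓ → 3735
txn_id=19: ✓ → 1770
txn_id=20: ✗
usd_sum = 4231 + 1035 + 1479 + 2031 + 3728 + 1772 + 3735 + 1770 = 19781
—
[risk_sum: risk BETWEEN 77 AND 79 AND currency <> 'USD']
txn_id=7: ✓ → 1643
txn_id=8: ✗
txn_id=9: ✗
txn_id=10: ✗
txn_id=11: ✗
txn_id=12: ✗
txn_id=13: ✗
txn_id=14: ✗
txn_id=15: ✗
txn_id=16: ✗
txn_id=17: ✗
txn_id=18: ✗
txn_id=19: ✗
txn_id=20: ✗
risk_sum = 1643

usd_sum=19781, risk_sum=1643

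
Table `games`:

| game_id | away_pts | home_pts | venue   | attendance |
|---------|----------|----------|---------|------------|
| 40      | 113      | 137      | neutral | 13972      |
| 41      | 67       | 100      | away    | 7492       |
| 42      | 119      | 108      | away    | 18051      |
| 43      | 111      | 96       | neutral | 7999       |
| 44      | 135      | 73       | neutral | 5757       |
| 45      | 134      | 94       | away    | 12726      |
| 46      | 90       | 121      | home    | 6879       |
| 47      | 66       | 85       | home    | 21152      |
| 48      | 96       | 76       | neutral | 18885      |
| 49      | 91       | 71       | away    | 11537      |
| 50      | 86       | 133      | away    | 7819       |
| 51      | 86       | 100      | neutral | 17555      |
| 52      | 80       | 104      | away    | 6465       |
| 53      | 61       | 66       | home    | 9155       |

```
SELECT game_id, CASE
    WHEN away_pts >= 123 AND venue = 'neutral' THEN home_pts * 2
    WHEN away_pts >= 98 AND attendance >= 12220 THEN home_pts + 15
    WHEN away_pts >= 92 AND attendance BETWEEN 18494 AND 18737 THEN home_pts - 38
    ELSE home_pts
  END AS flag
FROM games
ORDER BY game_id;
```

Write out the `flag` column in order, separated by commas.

152, 100, 123, 96, 146, 109, 121, 85, 76, 71, 133, 100, 104, 66

game_id=40: away_pts >= 98 AND attendance >= 12220 → 152
game_id=41: ELSE → 100
game_id=42: away_pts >= 98 AND attendance >= 12220 → 123
game_id=43: ELSE → 96
game_id=44: away_pts >= 123 AND venue = 'neutral' → 146
game_id=45: away_pts >= 98 AND attendance >= 12220 → 109
game_id=46: ELSE → 121
game_id=47: ELSE → 85
game_id=48: ELSE → 76
game_id=49: ELSE → 71
game_id=50: ELSE → 133
game_id=51: ELSE → 100
game_id=52: ELSE → 104
game_id=53: ELSE → 66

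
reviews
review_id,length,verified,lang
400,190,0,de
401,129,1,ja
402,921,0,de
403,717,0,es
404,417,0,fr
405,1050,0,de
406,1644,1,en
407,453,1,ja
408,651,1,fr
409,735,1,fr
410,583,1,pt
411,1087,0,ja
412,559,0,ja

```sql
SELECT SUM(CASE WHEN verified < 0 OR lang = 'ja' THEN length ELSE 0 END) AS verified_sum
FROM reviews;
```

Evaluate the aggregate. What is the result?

review_id=400: ✗
review_id=401: ✓ → 129
review_id=402: ✗
review_id=403: ✗
review_id=404: ✗
review_id=405: ✗
review_id=406: ✗
review_id=407: ✓ → 453
review_id=408: ✗
review_id=409: ✗
review_id=410: ✗
review_id=411: ✓ → 1087
review_id=412: ✓ → 559
verified_sum = 129 + 453 + 1087 + 559 = 2228

2228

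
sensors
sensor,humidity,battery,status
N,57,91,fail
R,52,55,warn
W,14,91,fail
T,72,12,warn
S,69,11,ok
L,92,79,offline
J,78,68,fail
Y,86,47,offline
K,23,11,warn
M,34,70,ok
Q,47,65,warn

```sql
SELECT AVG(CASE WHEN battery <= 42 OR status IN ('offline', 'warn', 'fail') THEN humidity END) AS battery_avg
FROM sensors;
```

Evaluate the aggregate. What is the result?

sensor=N: ✓ → 57
sensor=R: ✓ → 52
sensor=W: ✓ → 14
sensor=T: ✓ → 72
sensor=S: ✓ → 69
sensor=L: ✓ → 92
sensor=J: ✓ → 78
sensor=Y: ✓ → 86
sensor=K: ✓ → 23
sensor=M: ✗
sensor=Q: ✓ → 47
battery_avg = (57 + 52 + 14 + 72 + 69 + 92 + 78 + 86 + 23 + 47) / 10 = 59

59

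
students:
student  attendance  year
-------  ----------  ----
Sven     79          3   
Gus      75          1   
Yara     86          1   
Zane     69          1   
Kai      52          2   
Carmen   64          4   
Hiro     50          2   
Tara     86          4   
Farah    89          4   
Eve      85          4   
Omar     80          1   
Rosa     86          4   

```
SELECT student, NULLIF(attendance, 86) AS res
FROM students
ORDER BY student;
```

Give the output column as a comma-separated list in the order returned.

64, 85, 89, 75, 50, 52, 80, NULL, 79, NULL, NULL, 69

student=Carmen: attendance=64 vs 86: differ → 64
student=Eve: attendance=85 vs 86: differ → 85
student=Farah: attendance=89 vs 86: differ → 89
student=Gus: attendance=75 vs 86: differ → 75
student=Hiro: attendance=50 vs 86: differ → 50
student=Kai: attendance=52 vs 86: differ → 52
student=Omar: attendance=80 vs 86: differ → 80
student=Rosa: attendance=86 vs 86: equal → NULL
student=Sven: attendance=79 vs 86: differ → 79
student=Tara: attendance=86 vs 86: equal → NULL
student=Yara: attendance=86 vs 86: equal → NULL
student=Zane: attendance=69 vs 86: differ → 69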